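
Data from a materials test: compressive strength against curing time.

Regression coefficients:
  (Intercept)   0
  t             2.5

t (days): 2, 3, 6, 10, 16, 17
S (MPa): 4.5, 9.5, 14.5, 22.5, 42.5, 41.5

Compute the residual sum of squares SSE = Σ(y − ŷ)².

SSE = 18

t=2: Ŝ = 2.5·2 = 5; r = 4.5 − 5 = -0.5
t=3: Ŝ = 2.5·3 = 7.5; r = 9.5 − 7.5 = 2
t=6: Ŝ = 2.5·6 = 15; r = 14.5 − 15 = -0.5
t=10: Ŝ = 2.5·10 = 25; r = 22.5 − 25 = -2.5
t=16: Ŝ = 2.5·16 = 40; r = 42.5 − 40 = 2.5
t=17: Ŝ = 2.5·17 = 42.5; r = 41.5 − 42.5 = -1
SSE = 0.25 + 4 + 0.25 + 6.25 + 6.25 + 1 = 18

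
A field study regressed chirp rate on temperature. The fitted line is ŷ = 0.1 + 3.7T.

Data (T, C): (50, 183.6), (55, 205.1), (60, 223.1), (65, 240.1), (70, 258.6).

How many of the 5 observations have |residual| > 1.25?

2

T=50: ŷ = 0.1 + 3.7·50 = 185.1; r = 183.6 − 185.1 = -1.5
T=55: ŷ = 0.1 + 3.7·55 = 203.6; r = 205.1 − 203.6 = 1.5
T=60: ŷ = 0.1 + 3.7·60 = 222.1; r = 223.1 − 222.1 = 1
T=65: ŷ = 0.1 + 3.7·65 = 240.6; r = 240.1 − 240.6 = -0.5
T=70: ŷ = 0.1 + 3.7·70 = 259.1; r = 258.6 − 259.1 = -0.5
|r| > 1.25: T=50 (|r|=1.5), T=55 (|r|=1.5) → 2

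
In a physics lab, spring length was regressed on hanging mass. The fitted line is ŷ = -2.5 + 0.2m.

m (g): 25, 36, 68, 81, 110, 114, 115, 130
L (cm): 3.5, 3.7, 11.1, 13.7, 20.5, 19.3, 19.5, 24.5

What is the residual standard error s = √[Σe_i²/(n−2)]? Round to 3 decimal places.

m=25: ŷ = -2.5 + 0.2·25 = 2.5; e = 3.5 − 2.5 = 1
m=36: ŷ = -2.5 + 0.2·36 = 4.7; e = 3.7 − 4.7 = -1
m=68: ŷ = -2.5 + 0.2·68 = 11.1; e = 11.1 − 11.1 = 0
m=81: ŷ = -2.5 + 0.2·81 = 13.7; e = 13.7 − 13.7 = 0
m=110: ŷ = -2.5 + 0.2·110 = 19.5; e = 20.5 − 19.5 = 1
m=114: ŷ = -2.5 + 0.2·114 = 20.3; e = 19.3 − 20.3 = -1
m=115: ŷ = -2.5 + 0.2·115 = 20.5; e = 19.5 − 20.5 = -1
m=130: ŷ = -2.5 + 0.2·130 = 23.5; e = 24.5 − 23.5 = 1
SSE = 1 + 1 + 0 + 0 + 1 + 1 + 1 + 1 = 6
s = √(6/6) = √1 ≈ 1.000

s = 1.000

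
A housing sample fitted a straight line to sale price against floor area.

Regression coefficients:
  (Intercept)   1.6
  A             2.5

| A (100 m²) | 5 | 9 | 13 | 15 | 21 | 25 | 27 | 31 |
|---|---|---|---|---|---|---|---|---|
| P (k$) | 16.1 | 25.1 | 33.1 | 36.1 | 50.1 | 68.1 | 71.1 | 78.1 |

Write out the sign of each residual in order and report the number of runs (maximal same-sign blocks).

A=5: ŷ = 1.6 + 2.5·5 = 14.1; r = 16.1 − 14.1 = 2
A=9: ŷ = 1.6 + 2.5·9 = 24.1; r = 25.1 − 24.1 = 1
A=13: ŷ = 1.6 + 2.5·13 = 34.1; r = 33.1 − 34.1 = -1
A=15: ŷ = 1.6 + 2.5·15 = 39.1; r = 36.1 − 39.1 = -3
A=21: ŷ = 1.6 + 2.5·21 = 54.1; r = 50.1 − 54.1 = -4
A=25: ŷ = 1.6 + 2.5·25 = 64.1; r = 68.1 − 64.1 = 4
A=27: ŷ = 1.6 + 2.5·27 = 69.1; r = 71.1 − 69.1 = 2
A=31: ŷ = 1.6 + 2.5·31 = 79.1; r = 78.1 − 79.1 = -1
Signs: + + − − − + + −
Runs: +×2, −×3, +×2, −×1 → 4

4 runs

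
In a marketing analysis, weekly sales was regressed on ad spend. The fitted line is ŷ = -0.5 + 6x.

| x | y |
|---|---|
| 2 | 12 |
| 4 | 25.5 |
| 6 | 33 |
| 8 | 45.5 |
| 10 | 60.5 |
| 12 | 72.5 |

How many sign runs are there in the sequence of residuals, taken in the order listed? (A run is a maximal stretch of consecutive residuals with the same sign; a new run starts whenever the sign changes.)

3 runs

x=2: ŷ = -0.5 + 6·2 = 11.5; r = 12 − 11.5 = 0.5
x=4: ŷ = -0.5 + 6·4 = 23.5; r = 25.5 − 23.5 = 2
x=6: ŷ = -0.5 + 6·6 = 35.5; r = 33 − 35.5 = -2.5
x=8: ŷ = -0.5 + 6·8 = 47.5; r = 45.5 − 47.5 = -2
x=10: ŷ = -0.5 + 6·10 = 59.5; r = 60.5 − 59.5 = 1
x=12: ŷ = -0.5 + 6·12 = 71.5; r = 72.5 − 71.5 = 1
Signs: + + − − + +
Runs: +×2, −×2, +×2 → 3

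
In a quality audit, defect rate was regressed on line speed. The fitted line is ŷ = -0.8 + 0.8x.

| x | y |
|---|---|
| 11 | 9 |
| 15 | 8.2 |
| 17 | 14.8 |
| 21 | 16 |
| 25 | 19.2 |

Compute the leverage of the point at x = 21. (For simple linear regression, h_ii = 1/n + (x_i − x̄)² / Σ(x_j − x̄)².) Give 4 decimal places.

x̄ = (11 + 15 + 17 + 21 + 25)/5 = 17.8
Σ(x − x̄)² = 46.24 + 7.84 + 0.64 + 10.24 + 51.84 = 116.8
h = 1/5 + (3.2)²/116.8 = 0.2 + 0.0876712 = 0.2877

h = 0.2877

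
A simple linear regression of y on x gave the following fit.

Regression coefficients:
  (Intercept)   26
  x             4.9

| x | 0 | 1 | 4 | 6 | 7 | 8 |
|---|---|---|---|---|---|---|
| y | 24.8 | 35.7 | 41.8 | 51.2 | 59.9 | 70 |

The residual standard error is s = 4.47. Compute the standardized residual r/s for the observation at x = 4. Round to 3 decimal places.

ŷ = 26 + 4.9·4 = 45.6
r = 41.8 − 45.6 = -3.8
r/s = -3.8 / 4.47 = -0.850

-0.850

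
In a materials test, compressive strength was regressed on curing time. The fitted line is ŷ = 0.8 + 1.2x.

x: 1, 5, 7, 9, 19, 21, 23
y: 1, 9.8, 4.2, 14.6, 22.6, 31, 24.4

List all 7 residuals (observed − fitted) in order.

-1, 3, -5, 3, -1, 5, -4

x=1: ŷ = 0.8 + 1.2·1 = 2; e = 1 − 2 = -1
x=5: ŷ = 0.8 + 1.2·5 = 6.8; e = 9.8 − 6.8 = 3
x=7: ŷ = 0.8 + 1.2·7 = 9.2; e = 4.2 − 9.2 = -5
x=9: ŷ = 0.8 + 1.2·9 = 11.6; e = 14.6 − 11.6 = 3
x=19: ŷ = 0.8 + 1.2·19 = 23.6; e = 22.6 − 23.6 = -1
x=21: ŷ = 0.8 + 1.2·21 = 26; e = 31 − 26 = 5
x=23: ŷ = 0.8 + 1.2·23 = 28.4; e = 24.4 − 28.4 = -4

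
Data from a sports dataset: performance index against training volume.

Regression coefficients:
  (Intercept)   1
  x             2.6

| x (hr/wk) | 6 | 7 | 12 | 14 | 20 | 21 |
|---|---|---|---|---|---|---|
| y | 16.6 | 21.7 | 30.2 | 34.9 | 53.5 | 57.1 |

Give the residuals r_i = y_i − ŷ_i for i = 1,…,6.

0, 2.5, -2, -2.5, 0.5, 1.5

x=6: ŷ = 1 + 2.6·6 = 16.6; r = 16.6 − 16.6 = 0
x=7: ŷ = 1 + 2.6·7 = 19.2; r = 21.7 − 19.2 = 2.5
x=12: ŷ = 1 + 2.6·12 = 32.2; r = 30.2 − 32.2 = -2
x=14: ŷ = 1 + 2.6·14 = 37.4; r = 34.9 − 37.4 = -2.5
x=20: ŷ = 1 + 2.6·20 = 53; r = 53.5 − 53 = 0.5
x=21: ŷ = 1 + 2.6·21 = 55.6; r = 57.1 − 55.6 = 1.5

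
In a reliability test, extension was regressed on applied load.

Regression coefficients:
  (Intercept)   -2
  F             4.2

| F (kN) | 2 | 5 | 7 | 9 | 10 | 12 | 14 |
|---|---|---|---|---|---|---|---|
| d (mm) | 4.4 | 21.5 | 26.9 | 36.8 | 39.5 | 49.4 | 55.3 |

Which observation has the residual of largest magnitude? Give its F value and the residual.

F=2: d̂ = -2 + 4.2·2 = 6.4; r = 4.4 − 6.4 = -2
F=5: d̂ = -2 + 4.2·5 = 19; r = 21.5 − 19 = 2.5
F=7: d̂ = -2 + 4.2·7 = 27.4; r = 26.9 − 27.4 = -0.5
F=9: d̂ = -2 + 4.2·9 = 35.8; r = 36.8 − 35.8 = 1
F=10: d̂ = -2 + 4.2·10 = 40; r = 39.5 − 40 = -0.5
F=12: d̂ = -2 + 4.2·12 = 48.4; r = 49.4 − 48.4 = 1
F=14: d̂ = -2 + 4.2·14 = 56.8; r = 55.3 − 56.8 = -1.5
Largest |r| is 2.5 at F = 5, residual 2.5.

F = 5, r = 2.5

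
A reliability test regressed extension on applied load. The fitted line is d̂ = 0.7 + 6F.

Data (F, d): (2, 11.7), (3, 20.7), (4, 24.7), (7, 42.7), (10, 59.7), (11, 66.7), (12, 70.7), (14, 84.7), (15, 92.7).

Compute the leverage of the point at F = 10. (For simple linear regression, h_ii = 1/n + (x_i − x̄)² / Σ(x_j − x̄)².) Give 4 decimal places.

F̄ = (2 + 3 + 4 + 7 + 10 + 11 + 12 + 14 + 15)/9 = 8.66667
Σ(F − F̄)² = 44.4444 + 32.1111 + 21.7778 + 2.77778 + 1.77778 + 5.44444 + 11.1111 + 28.4444 + 40.1111 = 188
h = 1/9 + (1.33333)²/188 = 0.111111 + 0.00945626 = 0.1206

h = 0.1206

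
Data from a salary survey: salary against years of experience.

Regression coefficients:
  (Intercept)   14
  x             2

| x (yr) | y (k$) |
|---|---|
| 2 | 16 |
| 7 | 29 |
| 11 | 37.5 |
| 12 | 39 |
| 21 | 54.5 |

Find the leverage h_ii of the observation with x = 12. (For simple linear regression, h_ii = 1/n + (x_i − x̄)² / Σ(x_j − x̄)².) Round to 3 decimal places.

h = 0.210

x̄ = (2 + 7 + 11 + 12 + 21)/5 = 10.6
Σ(x − x̄)² = 73.96 + 12.96 + 0.16 + 1.96 + 108.16 = 197.2
h = 1/5 + (1.4)²/197.2 = 0.2 + 0.00993915 = 0.210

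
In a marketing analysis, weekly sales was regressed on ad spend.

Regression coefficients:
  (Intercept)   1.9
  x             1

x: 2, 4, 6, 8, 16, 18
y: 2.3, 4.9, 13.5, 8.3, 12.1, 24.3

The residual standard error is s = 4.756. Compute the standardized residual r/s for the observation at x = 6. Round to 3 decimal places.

1.177

ŷ = 1.9 + 6 = 7.9
r = 13.5 − 7.9 = 5.6
r/s = 5.6 / 4.756 = 1.177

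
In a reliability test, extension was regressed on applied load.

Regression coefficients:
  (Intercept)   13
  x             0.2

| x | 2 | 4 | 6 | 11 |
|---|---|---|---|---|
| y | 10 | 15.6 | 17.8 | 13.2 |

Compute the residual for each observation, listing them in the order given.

x=2: ŷ = 13 + 0.2·2 = 13.4; r = 10 − 13.4 = -3.4
x=4: ŷ = 13 + 0.2·4 = 13.8; r = 15.6 − 13.8 = 1.8
x=6: ŷ = 13 + 0.2·6 = 14.2; r = 17.8 − 14.2 = 3.6
x=11: ŷ = 13 + 0.2·11 = 15.2; r = 13.2 − 15.2 = -2

-3.4, 1.8, 3.6, -2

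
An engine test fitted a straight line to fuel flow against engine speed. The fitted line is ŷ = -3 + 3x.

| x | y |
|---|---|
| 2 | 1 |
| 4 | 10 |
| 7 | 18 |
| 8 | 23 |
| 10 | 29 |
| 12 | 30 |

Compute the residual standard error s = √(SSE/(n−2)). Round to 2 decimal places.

x=2: ŷ = -3 + 3·2 = 3; r = 1 − 3 = -2
x=4: ŷ = -3 + 3·4 = 9; r = 10 − 9 = 1
x=7: ŷ = -3 + 3·7 = 18; r = 18 − 18 = 0
x=8: ŷ = -3 + 3·8 = 21; r = 23 − 21 = 2
x=10: ŷ = -3 + 3·10 = 27; r = 29 − 27 = 2
x=12: ŷ = -3 + 3·12 = 33; r = 30 − 33 = -3
SSE = 4 + 1 + 0 + 4 + 4 + 9 = 22
s = √(22/4) = √5.5 ≈ 2.35

s = 2.35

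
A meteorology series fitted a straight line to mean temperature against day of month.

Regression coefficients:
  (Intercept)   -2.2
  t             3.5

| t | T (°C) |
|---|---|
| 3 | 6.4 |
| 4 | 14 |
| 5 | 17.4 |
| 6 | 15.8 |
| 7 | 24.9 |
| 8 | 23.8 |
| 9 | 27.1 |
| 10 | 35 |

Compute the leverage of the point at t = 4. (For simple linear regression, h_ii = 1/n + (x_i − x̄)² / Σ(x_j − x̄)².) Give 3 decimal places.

t̄ = (3 + 4 + 5 + 6 + 7 + 8 + 9 + 10)/8 = 6.5
Σ(t − t̄)² = 12.25 + 6.25 + 2.25 + 0.25 + 0.25 + 2.25 + 6.25 + 12.25 = 42
h = 1/8 + (-2.5)²/42 = 0.125 + 0.14881 = 0.274

h = 0.274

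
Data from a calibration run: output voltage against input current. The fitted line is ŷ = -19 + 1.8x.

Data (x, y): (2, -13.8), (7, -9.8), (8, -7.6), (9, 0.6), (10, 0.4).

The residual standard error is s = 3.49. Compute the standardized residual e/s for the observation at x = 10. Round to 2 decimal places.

0.40

ŷ = -19 + 1.8·10 = -1
e = 0.4 − (-1) = 1.4
e/s = 1.4 / 3.49 = 0.40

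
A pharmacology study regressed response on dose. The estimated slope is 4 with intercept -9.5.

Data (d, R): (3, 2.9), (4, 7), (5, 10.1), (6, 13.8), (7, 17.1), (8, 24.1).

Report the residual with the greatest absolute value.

d=3: R̂ = -9.5 + 4·3 = 2.5; e = 2.9 − 2.5 = 0.4
d=4: R̂ = -9.5 + 4·4 = 6.5; e = 7 − 6.5 = 0.5
d=5: R̂ = -9.5 + 4·5 = 10.5; e = 10.1 − 10.5 = -0.4
d=6: R̂ = -9.5 + 4·6 = 14.5; e = 13.8 − 14.5 = -0.7
d=7: R̂ = -9.5 + 4·7 = 18.5; e = 17.1 − 18.5 = -1.4
d=8: R̂ = -9.5 + 4·8 = 22.5; e = 24.1 − 22.5 = 1.6
Largest |e| is 1.6 at d = 8, residual 1.6.

e = 1.6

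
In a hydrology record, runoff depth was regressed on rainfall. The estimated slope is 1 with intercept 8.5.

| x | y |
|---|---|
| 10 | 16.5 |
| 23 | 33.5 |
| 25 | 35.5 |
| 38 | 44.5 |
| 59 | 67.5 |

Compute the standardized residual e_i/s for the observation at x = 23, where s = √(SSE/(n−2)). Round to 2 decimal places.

0.87

x=10: ŷ = 8.5 + 10 = 18.5; e = 16.5 − 18.5 = -2
x=23: ŷ = 8.5 + 23 = 31.5; e = 33.5 − 31.5 = 2
x=25: ŷ = 8.5 + 25 = 33.5; e = 35.5 − 33.5 = 2
x=38: ŷ = 8.5 + 38 = 46.5; e = 44.5 − 46.5 = -2
x=59: ŷ = 8.5 + 59 = 67.5; e = 67.5 − 67.5 = 0
SSE = 4 + 4 + 4 + 4 + 0 = 16
s = √(16/3) = 2.3094
e/s = 2 / 2.3094 = 0.87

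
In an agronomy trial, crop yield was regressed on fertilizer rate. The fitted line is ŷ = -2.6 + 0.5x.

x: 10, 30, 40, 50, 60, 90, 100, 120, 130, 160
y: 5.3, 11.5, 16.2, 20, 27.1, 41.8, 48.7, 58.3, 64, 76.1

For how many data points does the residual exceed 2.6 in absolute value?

x=10: ŷ = -2.6 + 0.5·10 = 2.4; r = 5.3 − 2.4 = 2.9
x=30: ŷ = -2.6 + 0.5·30 = 12.4; r = 11.5 − 12.4 = -0.9
x=40: ŷ = -2.6 + 0.5·40 = 17.4; r = 16.2 − 17.4 = -1.2
x=50: ŷ = -2.6 + 0.5·50 = 22.4; r = 20 − 22.4 = -2.4
x=60: ŷ = -2.6 + 0.5·60 = 27.4; r = 27.1 − 27.4 = -0.3
x=90: ŷ = -2.6 + 0.5·90 = 42.4; r = 41.8 − 42.4 = -0.6
x=100: ŷ = -2.6 + 0.5·100 = 47.4; r = 48.7 − 47.4 = 1.3
x=120: ŷ = -2.6 + 0.5·120 = 57.4; r = 58.3 − 57.4 = 0.9
x=130: ŷ = -2.6 + 0.5·130 = 62.4; r = 64 − 62.4 = 1.6
x=160: ŷ = -2.6 + 0.5·160 = 77.4; r = 76.1 − 77.4 = -1.3
|r| > 2.6: x=10 (|r|=2.9) → 1

1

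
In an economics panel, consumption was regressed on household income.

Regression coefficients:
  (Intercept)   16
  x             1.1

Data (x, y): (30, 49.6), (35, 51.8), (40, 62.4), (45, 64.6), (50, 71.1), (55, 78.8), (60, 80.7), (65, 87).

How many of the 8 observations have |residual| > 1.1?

4

x=30: ŷ = 16 + 1.1·30 = 49; r = 49.6 − 49 = 0.6
x=35: ŷ = 16 + 1.1·35 = 54.5; r = 51.8 − 54.5 = -2.7
x=40: ŷ = 16 + 1.1·40 = 60; r = 62.4 − 60 = 2.4
x=45: ŷ = 16 + 1.1·45 = 65.5; r = 64.6 − 65.5 = -0.9
x=50: ŷ = 16 + 1.1·50 = 71; r = 71.1 − 71 = 0.1
x=55: ŷ = 16 + 1.1·55 = 76.5; r = 78.8 − 76.5 = 2.3
x=60: ŷ = 16 + 1.1·60 = 82; r = 80.7 − 82 = -1.3
x=65: ŷ = 16 + 1.1·65 = 87.5; r = 87 − 87.5 = -0.5
|r| > 1.1: x=35 (|r|=2.7), x=40 (|r|=2.4), x=55 (|r|=2.3), x=60 (|r|=1.3) → 4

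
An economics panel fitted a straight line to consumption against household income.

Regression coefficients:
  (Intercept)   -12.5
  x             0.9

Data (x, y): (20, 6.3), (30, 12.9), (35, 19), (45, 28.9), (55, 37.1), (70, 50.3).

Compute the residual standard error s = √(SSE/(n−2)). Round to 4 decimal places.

s = 1.0075

x=20: ŷ = -12.5 + 0.9·20 = 5.5; e = 6.3 − 5.5 = 0.8
x=30: ŷ = -12.5 + 0.9·30 = 14.5; e = 12.9 − 14.5 = -1.6
x=35: ŷ = -12.5 + 0.9·35 = 19; e = 19 − 19 = 0
x=45: ŷ = -12.5 + 0.9·45 = 28; e = 28.9 − 28 = 0.9
x=55: ŷ = -12.5 + 0.9·55 = 37; e = 37.1 − 37 = 0.1
x=70: ŷ = -12.5 + 0.9·70 = 50.5; e = 50.3 − 50.5 = -0.2
SSE = 0.64 + 2.56 + 0 + 0.81 + 0.01 + 0.04 = 4.06
s = √(4.06/4) = √1.015 ≈ 1.0075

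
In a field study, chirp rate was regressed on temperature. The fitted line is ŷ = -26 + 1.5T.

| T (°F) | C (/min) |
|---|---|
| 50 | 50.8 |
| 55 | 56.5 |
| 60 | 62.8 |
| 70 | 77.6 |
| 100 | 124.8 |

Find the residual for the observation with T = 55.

ŷ = -26 + 1.5·55 = 56.5
e = 56.5 − 56.5 = 0

e = 0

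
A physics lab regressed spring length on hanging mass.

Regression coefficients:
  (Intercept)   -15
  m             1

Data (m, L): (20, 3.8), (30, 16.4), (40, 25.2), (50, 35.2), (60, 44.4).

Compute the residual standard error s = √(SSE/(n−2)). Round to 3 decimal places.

m=20: ŷ = -15 + 20 = 5; r = 3.8 − 5 = -1.2
m=30: ŷ = -15 + 30 = 15; r = 16.4 − 15 = 1.4
m=40: ŷ = -15 + 40 = 25; r = 25.2 − 25 = 0.2
m=50: ŷ = -15 + 50 = 35; r = 35.2 − 35 = 0.2
m=60: ŷ = -15 + 60 = 45; r = 44.4 − 45 = -0.6
SSE = 1.44 + 1.96 + 0.04 + 0.04 + 0.36 = 3.84
s = √(3.84/3) = √1.28 ≈ 1.131

s = 1.131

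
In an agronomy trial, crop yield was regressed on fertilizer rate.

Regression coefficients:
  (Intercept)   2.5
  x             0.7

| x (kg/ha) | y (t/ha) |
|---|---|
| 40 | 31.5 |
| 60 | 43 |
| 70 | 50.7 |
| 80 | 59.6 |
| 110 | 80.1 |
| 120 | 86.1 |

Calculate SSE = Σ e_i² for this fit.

x=40: ŷ = 2.5 + 0.7·40 = 30.5; e = 31.5 − 30.5 = 1
x=60: ŷ = 2.5 + 0.7·60 = 44.5; e = 43 − 44.5 = -1.5
x=70: ŷ = 2.5 + 0.7·70 = 51.5; e = 50.7 − 51.5 = -0.8
x=80: ŷ = 2.5 + 0.7·80 = 58.5; e = 59.6 − 58.5 = 1.1
x=110: ŷ = 2.5 + 0.7·110 = 79.5; e = 80.1 − 79.5 = 0.6
x=120: ŷ = 2.5 + 0.7·120 = 86.5; e = 86.1 − 86.5 = -0.4
SSE = 1 + 2.25 + 0.64 + 1.21 + 0.36 + 0.16 = 5.62

SSE = 5.62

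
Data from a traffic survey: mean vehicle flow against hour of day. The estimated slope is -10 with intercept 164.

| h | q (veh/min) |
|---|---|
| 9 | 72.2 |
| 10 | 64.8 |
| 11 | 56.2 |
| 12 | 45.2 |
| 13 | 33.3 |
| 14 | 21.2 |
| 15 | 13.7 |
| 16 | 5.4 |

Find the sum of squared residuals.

h=9: q̂ = 164 − 10·9 = 74; r = 72.2 − 74 = -1.8
h=10: q̂ = 164 − 10·10 = 64; r = 64.8 − 64 = 0.8
h=11: q̂ = 164 − 10·11 = 54; r = 56.2 − 54 = 2.2
h=12: q̂ = 164 − 10·12 = 44; r = 45.2 − 44 = 1.2
h=13: q̂ = 164 − 10·13 = 34; r = 33.3 − 34 = -0.7
h=14: q̂ = 164 − 10·14 = 24; r = 21.2 − 24 = -2.8
h=15: q̂ = 164 − 10·15 = 14; r = 13.7 − 14 = -0.3
h=16: q̂ = 164 − 10·16 = 4; r = 5.4 − 4 = 1.4
SSE = 3.24 + 0.64 + 4.84 + 1.44 + 0.49 + 7.84 + 0.09 + 1.96 = 20.54

SSE = 20.54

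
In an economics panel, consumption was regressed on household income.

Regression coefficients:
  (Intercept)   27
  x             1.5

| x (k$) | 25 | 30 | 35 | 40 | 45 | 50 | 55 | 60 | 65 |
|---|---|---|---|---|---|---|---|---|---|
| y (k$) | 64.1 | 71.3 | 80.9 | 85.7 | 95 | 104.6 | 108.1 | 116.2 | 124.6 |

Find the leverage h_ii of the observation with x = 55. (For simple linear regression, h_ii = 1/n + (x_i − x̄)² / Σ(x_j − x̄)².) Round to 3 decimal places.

x̄ = (25 + 30 + 35 + 40 + 45 + 50 + 55 + 60 + 65)/9 = 45
Σ(x − x̄)² = 400 + 225 + 100 + 25 + 0 + 25 + 100 + 225 + 400 = 1500
h = 1/9 + (10)²/1500 = 0.111111 + 0.0666667 = 0.178

h = 0.178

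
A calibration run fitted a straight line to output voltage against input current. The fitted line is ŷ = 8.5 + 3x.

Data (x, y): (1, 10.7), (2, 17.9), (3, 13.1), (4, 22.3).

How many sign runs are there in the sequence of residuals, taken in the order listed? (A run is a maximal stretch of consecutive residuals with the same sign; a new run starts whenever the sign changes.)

4 runs

x=1: ŷ = 8.5 + 3·1 = 11.5; e = 10.7 − 11.5 = -0.8
x=2: ŷ = 8.5 + 3·2 = 14.5; e = 17.9 − 14.5 = 3.4
x=3: ŷ = 8.5 + 3·3 = 17.5; e = 13.1 − 17.5 = -4.4
x=4: ŷ = 8.5 + 3·4 = 20.5; e = 22.3 − 20.5 = 1.8
Signs: − + − +
Runs: −×1, +×1, −×1, +×1 → 4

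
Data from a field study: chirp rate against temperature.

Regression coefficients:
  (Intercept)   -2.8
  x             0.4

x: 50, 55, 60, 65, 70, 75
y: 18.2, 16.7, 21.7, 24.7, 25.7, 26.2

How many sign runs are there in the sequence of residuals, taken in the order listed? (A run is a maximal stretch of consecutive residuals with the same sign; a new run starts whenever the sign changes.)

4 runs

x=50: ŷ = -2.8 + 0.4·50 = 17.2; e = 18.2 − 17.2 = 1
x=55: ŷ = -2.8 + 0.4·55 = 19.2; e = 16.7 − 19.2 = -2.5
x=60: ŷ = -2.8 + 0.4·60 = 21.2; e = 21.7 − 21.2 = 0.5
x=65: ŷ = -2.8 + 0.4·65 = 23.2; e = 24.7 − 23.2 = 1.5
x=70: ŷ = -2.8 + 0.4·70 = 25.2; e = 25.7 − 25.2 = 0.5
x=75: ŷ = -2.8 + 0.4·75 = 27.2; e = 26.2 − 27.2 = -1
Signs: + − + + + −
Runs: +×1, −×1, +×3, −×1 → 4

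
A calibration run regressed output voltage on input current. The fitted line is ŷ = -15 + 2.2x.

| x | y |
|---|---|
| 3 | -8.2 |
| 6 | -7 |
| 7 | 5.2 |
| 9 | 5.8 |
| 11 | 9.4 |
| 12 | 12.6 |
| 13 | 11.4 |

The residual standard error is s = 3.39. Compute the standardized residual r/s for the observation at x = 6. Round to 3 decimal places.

ŷ = -15 + 2.2·6 = -1.8
r = -7 − (-1.8) = -5.2
r/s = -5.2 / 3.39 = -1.534

-1.534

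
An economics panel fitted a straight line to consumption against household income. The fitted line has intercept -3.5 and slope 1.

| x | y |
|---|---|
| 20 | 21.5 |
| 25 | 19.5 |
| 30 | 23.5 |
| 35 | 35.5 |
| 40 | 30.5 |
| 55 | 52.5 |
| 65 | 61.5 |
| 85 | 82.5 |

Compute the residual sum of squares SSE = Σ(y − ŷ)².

SSE = 92

x=20: ŷ = -3.5 + 20 = 16.5; r = 21.5 − 16.5 = 5
x=25: ŷ = -3.5 + 25 = 21.5; r = 19.5 − 21.5 = -2
x=30: ŷ = -3.5 + 30 = 26.5; r = 23.5 − 26.5 = -3
x=35: ŷ = -3.5 + 35 = 31.5; r = 35.5 − 31.5 = 4
x=40: ŷ = -3.5 + 40 = 36.5; r = 30.5 − 36.5 = -6
x=55: ŷ = -3.5 + 55 = 51.5; r = 52.5 − 51.5 = 1
x=65: ŷ = -3.5 + 65 = 61.5; r = 61.5 − 61.5 = 0
x=85: ŷ = -3.5 + 85 = 81.5; r = 82.5 − 81.5 = 1
SSE = 25 + 4 + 9 + 16 + 36 + 1 + 0 + 1 = 92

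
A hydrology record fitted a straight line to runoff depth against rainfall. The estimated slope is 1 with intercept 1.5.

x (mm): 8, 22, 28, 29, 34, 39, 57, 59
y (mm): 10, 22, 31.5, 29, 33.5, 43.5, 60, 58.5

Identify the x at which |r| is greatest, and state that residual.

x = 39, r = 3

x=8: ŷ = 1.5 + 8 = 9.5; r = 10 − 9.5 = 0.5
x=22: ŷ = 1.5 + 22 = 23.5; r = 22 − 23.5 = -1.5
x=28: ŷ = 1.5 + 28 = 29.5; r = 31.5 − 29.5 = 2
x=29: ŷ = 1.5 + 29 = 30.5; r = 29 − 30.5 = -1.5
x=34: ŷ = 1.5 + 34 = 35.5; r = 33.5 − 35.5 = -2
x=39: ŷ = 1.5 + 39 = 40.5; r = 43.5 − 40.5 = 3
x=57: ŷ = 1.5 + 57 = 58.5; r = 60 − 58.5 = 1.5
x=59: ŷ = 1.5 + 59 = 60.5; r = 58.5 − 60.5 = -2
Largest |r| is 3 at x = 39, residual 3.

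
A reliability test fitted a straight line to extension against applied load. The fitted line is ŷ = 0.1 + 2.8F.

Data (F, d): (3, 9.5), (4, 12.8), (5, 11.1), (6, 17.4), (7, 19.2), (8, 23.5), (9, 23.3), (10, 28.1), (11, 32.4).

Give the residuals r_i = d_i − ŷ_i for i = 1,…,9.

1, 1.5, -3, 0.5, -0.5, 1, -2, 0, 1.5

F=3: ŷ = 0.1 + 2.8·3 = 8.5; r = 9.5 − 8.5 = 1
F=4: ŷ = 0.1 + 2.8·4 = 11.3; r = 12.8 − 11.3 = 1.5
F=5: ŷ = 0.1 + 2.8·5 = 14.1; r = 11.1 − 14.1 = -3
F=6: ŷ = 0.1 + 2.8·6 = 16.9; r = 17.4 − 16.9 = 0.5
F=7: ŷ = 0.1 + 2.8·7 = 19.7; r = 19.2 − 19.7 = -0.5
F=8: ŷ = 0.1 + 2.8·8 = 22.5; r = 23.5 − 22.5 = 1
F=9: ŷ = 0.1 + 2.8·9 = 25.3; r = 23.3 − 25.3 = -2
F=10: ŷ = 0.1 + 2.8·10 = 28.1; r = 28.1 − 28.1 = 0
F=11: ŷ = 0.1 + 2.8·11 = 30.9; r = 32.4 − 30.9 = 1.5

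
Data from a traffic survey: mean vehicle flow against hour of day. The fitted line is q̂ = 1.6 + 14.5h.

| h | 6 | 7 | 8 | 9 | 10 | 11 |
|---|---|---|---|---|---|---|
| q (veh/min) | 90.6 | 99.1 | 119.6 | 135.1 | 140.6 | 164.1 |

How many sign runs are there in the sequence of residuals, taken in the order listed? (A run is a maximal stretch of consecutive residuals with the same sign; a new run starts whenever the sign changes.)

5 runs

h=6: q̂ = 1.6 + 14.5·6 = 88.6; e = 90.6 − 88.6 = 2
h=7: q̂ = 1.6 + 14.5·7 = 103.1; e = 99.1 − 103.1 = -4
h=8: q̂ = 1.6 + 14.5·8 = 117.6; e = 119.6 − 117.6 = 2
h=9: q̂ = 1.6 + 14.5·9 = 132.1; e = 135.1 − 132.1 = 3
h=10: q̂ = 1.6 + 14.5·10 = 146.6; e = 140.6 − 146.6 = -6
h=11: q̂ = 1.6 + 14.5·11 = 161.1; e = 164.1 − 161.1 = 3
Signs: + − + + − +
Runs: +×1, −×1, +×2, −×1, +×1 → 5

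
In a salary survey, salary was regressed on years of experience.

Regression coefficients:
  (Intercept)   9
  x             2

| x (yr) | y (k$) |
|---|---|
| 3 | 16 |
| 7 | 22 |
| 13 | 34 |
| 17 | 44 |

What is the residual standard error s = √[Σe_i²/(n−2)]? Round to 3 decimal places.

s = 1.414

x=3: ŷ = 9 + 2·3 = 15; e = 16 − 15 = 1
x=7: ŷ = 9 + 2·7 = 23; e = 22 − 23 = -1
x=13: ŷ = 9 + 2·13 = 35; e = 34 − 35 = -1
x=17: ŷ = 9 + 2·17 = 43; e = 44 − 43 = 1
SSE = 1 + 1 + 1 + 1 = 4
s = √(4/2) = √2 ≈ 1.414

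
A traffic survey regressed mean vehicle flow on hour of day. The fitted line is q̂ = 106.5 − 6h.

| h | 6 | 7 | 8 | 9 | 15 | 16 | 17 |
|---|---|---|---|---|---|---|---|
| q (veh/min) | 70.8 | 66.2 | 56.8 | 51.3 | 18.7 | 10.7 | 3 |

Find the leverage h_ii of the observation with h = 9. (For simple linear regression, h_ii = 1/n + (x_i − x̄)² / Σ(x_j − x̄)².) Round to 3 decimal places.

h̄ = (6 + 7 + 8 + 9 + 15 + 16 + 17)/7 = 11.1429
Σ(h − h̄)² = 26.449 + 17.1633 + 9.87755 + 4.59184 + 14.8776 + 23.5918 + 34.3061 = 130.857
h = 1/7 + (-2.14286)²/130.857 = 0.142857 + 0.0350905 = 0.178

h = 0.178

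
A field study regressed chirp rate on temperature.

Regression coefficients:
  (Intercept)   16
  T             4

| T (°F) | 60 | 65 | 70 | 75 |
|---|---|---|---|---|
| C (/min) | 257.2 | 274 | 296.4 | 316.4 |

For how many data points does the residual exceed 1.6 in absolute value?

T=60: Ĉ = 16 + 4·60 = 256; e = 257.2 − 256 = 1.2
T=65: Ĉ = 16 + 4·65 = 276; e = 274 − 276 = -2
T=70: Ĉ = 16 + 4·70 = 296; e = 296.4 − 296 = 0.4
T=75: Ĉ = 16 + 4·75 = 316; e = 316.4 − 316 = 0.4
|e| > 1.6: T=65 (|e|=2) → 1

1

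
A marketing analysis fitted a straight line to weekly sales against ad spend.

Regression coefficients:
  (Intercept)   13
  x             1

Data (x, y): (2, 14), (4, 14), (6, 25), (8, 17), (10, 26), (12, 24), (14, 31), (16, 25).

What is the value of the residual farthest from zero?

r = 6

x=2: ŷ = 13 + 2 = 15; r = 14 − 15 = -1
x=4: ŷ = 13 + 4 = 17; r = 14 − 17 = -3
x=6: ŷ = 13 + 6 = 19; r = 25 − 19 = 6
x=8: ŷ = 13 + 8 = 21; r = 17 − 21 = -4
x=10: ŷ = 13 + 10 = 23; r = 26 − 23 = 3
x=12: ŷ = 13 + 12 = 25; r = 24 − 25 = -1
x=14: ŷ = 13 + 14 = 27; r = 31 − 27 = 4
x=16: ŷ = 13 + 16 = 29; r = 25 − 29 = -4
Largest |r| is 6 at x = 6, residual 6.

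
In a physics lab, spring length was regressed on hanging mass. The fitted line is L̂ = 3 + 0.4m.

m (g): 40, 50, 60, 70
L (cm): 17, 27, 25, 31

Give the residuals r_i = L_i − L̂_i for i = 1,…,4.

m=40: L̂ = 3 + 0.4·40 = 19; r = 17 − 19 = -2
m=50: L̂ = 3 + 0.4·50 = 23; r = 27 − 23 = 4
m=60: L̂ = 3 + 0.4·60 = 27; r = 25 − 27 = -2
m=70: L̂ = 3 + 0.4·70 = 31; r = 31 − 31 = 0

-2, 4, -2, 0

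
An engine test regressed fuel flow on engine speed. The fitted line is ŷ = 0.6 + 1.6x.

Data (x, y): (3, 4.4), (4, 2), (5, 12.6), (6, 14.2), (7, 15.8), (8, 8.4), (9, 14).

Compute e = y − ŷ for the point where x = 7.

e = 4

ŷ = 0.6 + 1.6·7 = 11.8
e = 15.8 − 11.8 = 4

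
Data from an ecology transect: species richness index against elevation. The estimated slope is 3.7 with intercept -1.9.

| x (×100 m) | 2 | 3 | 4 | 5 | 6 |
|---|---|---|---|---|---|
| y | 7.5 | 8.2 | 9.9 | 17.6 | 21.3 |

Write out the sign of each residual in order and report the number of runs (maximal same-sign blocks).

x=2: ŷ = -1.9 + 3.7·2 = 5.5; e = 7.5 − 5.5 = 2
x=3: ŷ = -1.9 + 3.7·3 = 9.2; e = 8.2 − 9.2 = -1
x=4: ŷ = -1.9 + 3.7·4 = 12.9; e = 9.9 − 12.9 = -3
x=5: ŷ = -1.9 + 3.7·5 = 16.6; e = 17.6 − 16.6 = 1
x=6: ŷ = -1.9 + 3.7·6 = 20.3; e = 21.3 − 20.3 = 1
Signs: + − − + +
Runs: +×1, −×2, +×2 → 3

3 runs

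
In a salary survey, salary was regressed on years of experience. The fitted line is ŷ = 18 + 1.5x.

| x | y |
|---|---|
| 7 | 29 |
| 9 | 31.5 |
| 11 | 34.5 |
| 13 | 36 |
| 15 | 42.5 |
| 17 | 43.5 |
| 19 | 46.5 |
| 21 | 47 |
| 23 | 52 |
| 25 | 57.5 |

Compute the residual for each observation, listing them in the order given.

0.5, 0, 0, -1.5, 2, 0, 0, -2.5, -0.5, 2

x=7: ŷ = 18 + 1.5·7 = 28.5; e = 29 − 28.5 = 0.5
x=9: ŷ = 18 + 1.5·9 = 31.5; e = 31.5 − 31.5 = 0
x=11: ŷ = 18 + 1.5·11 = 34.5; e = 34.5 − 34.5 = 0
x=13: ŷ = 18 + 1.5·13 = 37.5; e = 36 − 37.5 = -1.5
x=15: ŷ = 18 + 1.5·15 = 40.5; e = 42.5 − 40.5 = 2
x=17: ŷ = 18 + 1.5·17 = 43.5; e = 43.5 − 43.5 = 0
x=19: ŷ = 18 + 1.5·19 = 46.5; e = 46.5 − 46.5 = 0
x=21: ŷ = 18 + 1.5·21 = 49.5; e = 47 − 49.5 = -2.5
x=23: ŷ = 18 + 1.5·23 = 52.5; e = 52 − 52.5 = -0.5
x=25: ŷ = 18 + 1.5·25 = 55.5; e = 57.5 − 55.5 = 2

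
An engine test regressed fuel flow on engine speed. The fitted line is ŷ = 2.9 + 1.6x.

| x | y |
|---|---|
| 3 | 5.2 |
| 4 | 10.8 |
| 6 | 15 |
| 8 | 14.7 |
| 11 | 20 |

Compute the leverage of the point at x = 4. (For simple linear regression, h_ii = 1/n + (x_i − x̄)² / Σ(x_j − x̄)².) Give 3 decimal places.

x̄ = (3 + 4 + 6 + 8 + 11)/5 = 6.4
Σ(x − x̄)² = 11.56 + 5.76 + 0.16 + 2.56 + 21.16 = 41.2
h = 1/5 + (-2.4)²/41.2 = 0.2 + 0.139806 = 0.340

h = 0.340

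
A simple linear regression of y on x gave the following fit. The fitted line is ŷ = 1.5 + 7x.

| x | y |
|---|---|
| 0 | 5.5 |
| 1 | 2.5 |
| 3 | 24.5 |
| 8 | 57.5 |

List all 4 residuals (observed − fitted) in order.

4, -6, 2, 0

x=0: ŷ = 1.5 + 7·0 = 1.5; e = 5.5 − 1.5 = 4
x=1: ŷ = 1.5 + 7·1 = 8.5; e = 2.5 − 8.5 = -6
x=3: ŷ = 1.5 + 7·3 = 22.5; e = 24.5 − 22.5 = 2
x=8: ŷ = 1.5 + 7·8 = 57.5; e = 57.5 − 57.5 = 0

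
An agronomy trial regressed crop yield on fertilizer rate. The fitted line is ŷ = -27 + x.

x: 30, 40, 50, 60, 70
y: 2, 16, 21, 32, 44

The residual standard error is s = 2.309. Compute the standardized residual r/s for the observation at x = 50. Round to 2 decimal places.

ŷ = -27 + 50 = 23
r = 21 − 23 = -2
r/s = -2 / 2.309 = -0.87

-0.87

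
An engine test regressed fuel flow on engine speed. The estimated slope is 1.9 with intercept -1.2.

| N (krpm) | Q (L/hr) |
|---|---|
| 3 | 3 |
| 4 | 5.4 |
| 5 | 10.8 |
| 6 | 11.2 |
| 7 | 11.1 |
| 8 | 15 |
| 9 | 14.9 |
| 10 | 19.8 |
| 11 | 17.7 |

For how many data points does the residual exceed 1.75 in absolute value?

3

N=3: Q̂ = -1.2 + 1.9·3 = 4.5; r = 3 − 4.5 = -1.5
N=4: Q̂ = -1.2 + 1.9·4 = 6.4; r = 5.4 − 6.4 = -1
N=5: Q̂ = -1.2 + 1.9·5 = 8.3; r = 10.8 − 8.3 = 2.5
N=6: Q̂ = -1.2 + 1.9·6 = 10.2; r = 11.2 − 10.2 = 1
N=7: Q̂ = -1.2 + 1.9·7 = 12.1; r = 11.1 − 12.1 = -1
N=8: Q̂ = -1.2 + 1.9·8 = 14; r = 15 − 14 = 1
N=9: Q̂ = -1.2 + 1.9·9 = 15.9; r = 14.9 − 15.9 = -1
N=10: Q̂ = -1.2 + 1.9·10 = 17.8; r = 19.8 − 17.8 = 2
N=11: Q̂ = -1.2 + 1.9·11 = 19.7; r = 17.7 − 19.7 = -2
|r| > 1.75: N=5 (|r|=2.5), N=10 (|r|=2), N=11 (|r|=2) → 3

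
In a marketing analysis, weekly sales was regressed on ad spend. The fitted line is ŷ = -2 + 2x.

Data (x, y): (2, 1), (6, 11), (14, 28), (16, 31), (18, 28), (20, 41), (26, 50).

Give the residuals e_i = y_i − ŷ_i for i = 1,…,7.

x=2: ŷ = -2 + 2·2 = 2; e = 1 − 2 = -1
x=6: ŷ = -2 + 2·6 = 10; e = 11 − 10 = 1
x=14: ŷ = -2 + 2·14 = 26; e = 28 − 26 = 2
x=16: ŷ = -2 + 2·16 = 30; e = 31 − 30 = 1
x=18: ŷ = -2 + 2·18 = 34; e = 28 − 34 = -6
x=20: ŷ = -2 + 2·20 = 38; e = 41 − 38 = 3
x=26: ŷ = -2 + 2·26 = 50; e = 50 − 50 = 0

-1, 1, 2, 1, -6, 3, 0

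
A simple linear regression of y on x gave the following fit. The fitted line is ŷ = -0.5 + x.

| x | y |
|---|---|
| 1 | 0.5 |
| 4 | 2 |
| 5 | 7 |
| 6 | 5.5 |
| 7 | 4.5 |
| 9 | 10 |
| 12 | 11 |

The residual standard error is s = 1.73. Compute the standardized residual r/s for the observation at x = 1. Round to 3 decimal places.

0.000

ŷ = -0.5 + 1 = 0.5
r = 0.5 − 0.5 = 0
r/s = 0 / 1.73 = 0.000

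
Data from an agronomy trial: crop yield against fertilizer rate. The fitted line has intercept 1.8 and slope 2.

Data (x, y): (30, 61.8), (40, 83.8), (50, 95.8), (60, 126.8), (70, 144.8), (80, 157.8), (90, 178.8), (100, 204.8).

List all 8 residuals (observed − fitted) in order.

x=30: ŷ = 1.8 + 2·30 = 61.8; r = 61.8 − 61.8 = 0
x=40: ŷ = 1.8 + 2·40 = 81.8; r = 83.8 − 81.8 = 2
x=50: ŷ = 1.8 + 2·50 = 101.8; r = 95.8 − 101.8 = -6
x=60: ŷ = 1.8 + 2·60 = 121.8; r = 126.8 − 121.8 = 5
x=70: ŷ = 1.8 + 2·70 = 141.8; r = 144.8 − 141.8 = 3
x=80: ŷ = 1.8 + 2·80 = 161.8; r = 157.8 − 161.8 = -4
x=90: ŷ = 1.8 + 2·90 = 181.8; r = 178.8 − 181.8 = -3
x=100: ŷ = 1.8 + 2·100 = 201.8; r = 204.8 − 201.8 = 3

0, 2, -6, 5, 3, -4, -3, 3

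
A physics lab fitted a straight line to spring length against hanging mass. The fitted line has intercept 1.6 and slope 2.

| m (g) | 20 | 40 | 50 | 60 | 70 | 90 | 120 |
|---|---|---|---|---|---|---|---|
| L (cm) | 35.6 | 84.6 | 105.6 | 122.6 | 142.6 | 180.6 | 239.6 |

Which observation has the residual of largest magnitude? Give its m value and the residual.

m=20: ŷ = 1.6 + 2·20 = 41.6; r = 35.6 − 41.6 = -6
m=40: ŷ = 1.6 + 2·40 = 81.6; r = 84.6 − 81.6 = 3
m=50: ŷ = 1.6 + 2·50 = 101.6; r = 105.6 − 101.6 = 4
m=60: ŷ = 1.6 + 2·60 = 121.6; r = 122.6 − 121.6 = 1
m=70: ŷ = 1.6 + 2·70 = 141.6; r = 142.6 − 141.6 = 1
m=90: ŷ = 1.6 + 2·90 = 181.6; r = 180.6 − 181.6 = -1
m=120: ŷ = 1.6 + 2·120 = 241.6; r = 239.6 − 241.6 = -2
Largest |r| is 6 at m = 20, residual -6.

m = 20, r = -6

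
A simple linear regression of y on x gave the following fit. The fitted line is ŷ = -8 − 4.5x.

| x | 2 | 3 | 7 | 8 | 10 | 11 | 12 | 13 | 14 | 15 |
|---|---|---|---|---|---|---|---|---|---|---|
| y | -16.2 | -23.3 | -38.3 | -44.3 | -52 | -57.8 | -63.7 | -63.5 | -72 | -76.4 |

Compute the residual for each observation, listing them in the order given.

x=2: ŷ = -8 − 4.5·2 = -17; e = -16.2 − (-17) = 0.8
x=3: ŷ = -8 − 4.5·3 = -21.5; e = -23.3 − (-21.5) = -1.8
x=7: ŷ = -8 − 4.5·7 = -39.5; e = -38.3 − (-39.5) = 1.2
x=8: ŷ = -8 − 4.5·8 = -44; e = -44.3 − (-44) = -0.3
x=10: ŷ = -8 − 4.5·10 = -53; e = -52 − (-53) = 1
x=11: ŷ = -8 − 4.5·11 = -57.5; e = -57.8 − (-57.5) = -0.3
x=12: ŷ = -8 − 4.5·12 = -62; e = -63.7 − (-62) = -1.7
x=13: ŷ = -8 − 4.5·13 = -66.5; e = -63.5 − (-66.5) = 3
x=14: ŷ = -8 − 4.5·14 = -71; e = -72 − (-71) = -1
x=15: ŷ = -8 − 4.5·15 = -75.5; e = -76.4 − (-75.5) = -0.9

0.8, -1.8, 1.2, -0.3, 1, -0.3, -1.7, 3, -1, -0.9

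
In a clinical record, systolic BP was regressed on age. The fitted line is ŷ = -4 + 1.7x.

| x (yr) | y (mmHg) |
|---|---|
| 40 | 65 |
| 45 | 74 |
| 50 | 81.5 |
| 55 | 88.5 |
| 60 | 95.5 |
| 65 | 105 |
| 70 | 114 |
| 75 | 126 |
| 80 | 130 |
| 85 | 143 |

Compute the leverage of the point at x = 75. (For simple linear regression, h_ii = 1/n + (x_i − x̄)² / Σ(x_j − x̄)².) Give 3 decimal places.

x̄ = (40 + 45 + 50 + 55 + 60 + 65 + 70 + 75 + 80 + 85)/10 = 62.5
Σ(x − x̄)² = 506.25 + 306.25 + 156.25 + 56.25 + 6.25 + 6.25 + 56.25 + 156.25 + 306.25 + 506.25 = 2062.5
h = 1/10 + (12.5)²/2062.5 = 0.1 + 0.0757576 = 0.176

h = 0.176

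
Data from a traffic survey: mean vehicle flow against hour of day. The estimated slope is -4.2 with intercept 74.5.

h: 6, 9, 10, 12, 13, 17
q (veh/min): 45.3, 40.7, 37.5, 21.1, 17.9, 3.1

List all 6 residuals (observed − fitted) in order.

-4, 4, 5, -3, -2, 0

h=6: ŷ = 74.5 − 4.2·6 = 49.3; r = 45.3 − 49.3 = -4
h=9: ŷ = 74.5 − 4.2·9 = 36.7; r = 40.7 − 36.7 = 4
h=10: ŷ = 74.5 − 4.2·10 = 32.5; r = 37.5 − 32.5 = 5
h=12: ŷ = 74.5 − 4.2·12 = 24.1; r = 21.1 − 24.1 = -3
h=13: ŷ = 74.5 − 4.2·13 = 19.9; r = 17.9 − 19.9 = -2
h=17: ŷ = 74.5 − 4.2·17 = 3.1; r = 3.1 − 3.1 = 0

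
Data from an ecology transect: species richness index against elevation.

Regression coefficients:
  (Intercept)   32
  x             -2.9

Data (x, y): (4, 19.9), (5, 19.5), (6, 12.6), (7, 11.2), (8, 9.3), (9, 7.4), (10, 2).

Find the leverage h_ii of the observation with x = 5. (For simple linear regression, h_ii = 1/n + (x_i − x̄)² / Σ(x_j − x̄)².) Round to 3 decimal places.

x̄ = (4 + 5 + 6 + 7 + 8 + 9 + 10)/7 = 7
Σ(x − x̄)² = 9 + 4 + 1 + 0 + 1 + 4 + 9 = 28
h = 1/7 + (-2)²/28 = 0.142857 + 0.142857 = 0.286

h = 0.286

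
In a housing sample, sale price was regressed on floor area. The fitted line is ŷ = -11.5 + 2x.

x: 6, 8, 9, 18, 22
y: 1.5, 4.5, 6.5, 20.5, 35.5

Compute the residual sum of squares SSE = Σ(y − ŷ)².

x=6: ŷ = -11.5 + 2·6 = 0.5; r = 1.5 − 0.5 = 1
x=8: ŷ = -11.5 + 2·8 = 4.5; r = 4.5 − 4.5 = 0
x=9: ŷ = -11.5 + 2·9 = 6.5; r = 6.5 − 6.5 = 0
x=18: ŷ = -11.5 + 2·18 = 24.5; r = 20.5 − 24.5 = -4
x=22: ŷ = -11.5 + 2·22 = 32.5; r = 35.5 − 32.5 = 3
SSE = 1 + 0 + 0 + 16 + 9 = 26

SSE = 26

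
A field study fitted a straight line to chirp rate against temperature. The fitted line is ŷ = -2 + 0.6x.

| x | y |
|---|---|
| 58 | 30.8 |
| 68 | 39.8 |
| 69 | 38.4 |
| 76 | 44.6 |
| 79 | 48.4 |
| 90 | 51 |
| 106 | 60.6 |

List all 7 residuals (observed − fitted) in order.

-2, 1, -1, 1, 3, -1, -1

x=58: ŷ = -2 + 0.6·58 = 32.8; r = 30.8 − 32.8 = -2
x=68: ŷ = -2 + 0.6·68 = 38.8; r = 39.8 − 38.8 = 1
x=69: ŷ = -2 + 0.6·69 = 39.4; r = 38.4 − 39.4 = -1
x=76: ŷ = -2 + 0.6·76 = 43.6; r = 44.6 − 43.6 = 1
x=79: ŷ = -2 + 0.6·79 = 45.4; r = 48.4 − 45.4 = 3
x=90: ŷ = -2 + 0.6·90 = 52; r = 51 − 52 = -1
x=106: ŷ = -2 + 0.6·106 = 61.6; r = 60.6 − 61.6 = -1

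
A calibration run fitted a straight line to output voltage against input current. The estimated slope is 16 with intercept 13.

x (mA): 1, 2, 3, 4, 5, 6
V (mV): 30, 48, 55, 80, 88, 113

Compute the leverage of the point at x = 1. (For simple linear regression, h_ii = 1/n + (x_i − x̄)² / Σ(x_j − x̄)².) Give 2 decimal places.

x̄ = (1 + 2 + 3 + 4 + 5 + 6)/6 = 3.5
Σ(x − x̄)² = 6.25 + 2.25 + 0.25 + 0.25 + 2.25 + 6.25 = 17.5
h = 1/6 + (-2.5)²/17.5 = 0.166667 + 0.357143 = 0.52

h = 0.52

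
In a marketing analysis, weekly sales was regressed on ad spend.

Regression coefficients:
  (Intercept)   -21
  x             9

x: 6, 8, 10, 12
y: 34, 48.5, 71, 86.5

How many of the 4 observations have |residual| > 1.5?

2

x=6: ŷ = -21 + 9·6 = 33; r = 34 − 33 = 1
x=8: ŷ = -21 + 9·8 = 51; r = 48.5 − 51 = -2.5
x=10: ŷ = -21 + 9·10 = 69; r = 71 − 69 = 2
x=12: ŷ = -21 + 9·12 = 87; r = 86.5 − 87 = -0.5
|r| > 1.5: x=8 (|r|=2.5), x=10 (|r|=2) → 2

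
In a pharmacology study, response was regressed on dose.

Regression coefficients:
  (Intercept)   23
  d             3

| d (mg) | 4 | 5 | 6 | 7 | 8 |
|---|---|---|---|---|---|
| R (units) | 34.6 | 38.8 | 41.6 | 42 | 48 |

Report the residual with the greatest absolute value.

e = -2

d=4: ŷ = 23 + 3·4 = 35; e = 34.6 − 35 = -0.4
d=5: ŷ = 23 + 3·5 = 38; e = 38.8 − 38 = 0.8
d=6: ŷ = 23 + 3·6 = 41; e = 41.6 − 41 = 0.6
d=7: ŷ = 23 + 3·7 = 44; e = 42 − 44 = -2
d=8: ŷ = 23 + 3·8 = 47; e = 48 − 47 = 1
Largest |e| is 2 at d = 7, residual -2.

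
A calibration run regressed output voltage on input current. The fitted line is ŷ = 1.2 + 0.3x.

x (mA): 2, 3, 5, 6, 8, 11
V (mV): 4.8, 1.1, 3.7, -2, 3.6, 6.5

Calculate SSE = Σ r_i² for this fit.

x=2: ŷ = 1.2 + 0.3·2 = 1.8; r = 4.8 − 1.8 = 3
x=3: ŷ = 1.2 + 0.3·3 = 2.1; r = 1.1 − 2.1 = -1
x=5: ŷ = 1.2 + 0.3·5 = 2.7; r = 3.7 − 2.7 = 1
x=6: ŷ = 1.2 + 0.3·6 = 3; r = -2 − 3 = -5
x=8: ŷ = 1.2 + 0.3·8 = 3.6; r = 3.6 − 3.6 = 0
x=11: ŷ = 1.2 + 0.3·11 = 4.5; r = 6.5 − 4.5 = 2
SSE = 9 + 1 + 1 + 25 + 0 + 4 = 40

SSE = 40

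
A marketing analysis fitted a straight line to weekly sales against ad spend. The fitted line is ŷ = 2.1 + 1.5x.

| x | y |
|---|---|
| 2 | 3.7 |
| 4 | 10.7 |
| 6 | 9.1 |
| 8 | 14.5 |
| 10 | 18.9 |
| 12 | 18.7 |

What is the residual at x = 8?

r = 0.4

ŷ = 2.1 + 1.5·8 = 14.1
r = 14.5 − 14.1 = 0.4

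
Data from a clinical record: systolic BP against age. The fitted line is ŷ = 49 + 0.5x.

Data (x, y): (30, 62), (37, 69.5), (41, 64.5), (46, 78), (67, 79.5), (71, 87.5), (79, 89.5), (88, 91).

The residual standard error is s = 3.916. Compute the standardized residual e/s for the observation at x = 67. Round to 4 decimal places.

-0.7661

ŷ = 49 + 0.5·67 = 82.5
e = 79.5 − 82.5 = -3
e/s = -3 / 3.916 = -0.7661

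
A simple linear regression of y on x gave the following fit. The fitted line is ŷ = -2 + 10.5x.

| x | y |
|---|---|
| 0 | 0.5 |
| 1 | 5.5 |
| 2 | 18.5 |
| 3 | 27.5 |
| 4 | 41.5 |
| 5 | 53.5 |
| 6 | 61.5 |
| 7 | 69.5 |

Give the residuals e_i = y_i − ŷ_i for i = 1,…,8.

x=0: ŷ = -2 + 10.5·0 = -2; e = 0.5 − (-2) = 2.5
x=1: ŷ = -2 + 10.5·1 = 8.5; e = 5.5 − 8.5 = -3
x=2: ŷ = -2 + 10.5·2 = 19; e = 18.5 − 19 = -0.5
x=3: ŷ = -2 + 10.5·3 = 29.5; e = 27.5 − 29.5 = -2
x=4: ŷ = -2 + 10.5·4 = 40; e = 41.5 − 40 = 1.5
x=5: ŷ = -2 + 10.5·5 = 50.5; e = 53.5 − 50.5 = 3
x=6: ŷ = -2 + 10.5·6 = 61; e = 61.5 − 61 = 0.5
x=7: ŷ = -2 + 10.5·7 = 71.5; e = 69.5 − 71.5 = -2

2.5, -3, -0.5, -2, 1.5, 3, 0.5, -2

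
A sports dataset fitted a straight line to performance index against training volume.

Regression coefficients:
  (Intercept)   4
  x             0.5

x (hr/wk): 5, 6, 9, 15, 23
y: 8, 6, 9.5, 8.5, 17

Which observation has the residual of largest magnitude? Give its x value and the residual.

x = 15, e = -3

x=5: ŷ = 4 + 0.5·5 = 6.5; e = 8 − 6.5 = 1.5
x=6: ŷ = 4 + 0.5·6 = 7; e = 6 − 7 = -1
x=9: ŷ = 4 + 0.5·9 = 8.5; e = 9.5 − 8.5 = 1
x=15: ŷ = 4 + 0.5·15 = 11.5; e = 8.5 − 11.5 = -3
x=23: ŷ = 4 + 0.5·23 = 15.5; e = 17 − 15.5 = 1.5
Largest |e| is 3 at x = 15, residual -3.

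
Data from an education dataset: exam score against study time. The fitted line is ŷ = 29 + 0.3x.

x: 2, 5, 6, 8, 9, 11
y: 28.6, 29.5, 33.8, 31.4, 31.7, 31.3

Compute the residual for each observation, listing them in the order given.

-1, -1, 3, 0, 0, -1

x=2: ŷ = 29 + 0.3·2 = 29.6; r = 28.6 − 29.6 = -1
x=5: ŷ = 29 + 0.3·5 = 30.5; r = 29.5 − 30.5 = -1
x=6: ŷ = 29 + 0.3·6 = 30.8; r = 33.8 − 30.8 = 3
x=8: ŷ = 29 + 0.3·8 = 31.4; r = 31.4 − 31.4 = 0
x=9: ŷ = 29 + 0.3·9 = 31.7; r = 31.7 − 31.7 = 0
x=11: ŷ = 29 + 0.3·11 = 32.3; r = 31.3 − 32.3 = -1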